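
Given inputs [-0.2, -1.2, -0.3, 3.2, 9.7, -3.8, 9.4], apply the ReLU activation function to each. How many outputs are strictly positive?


ReLU(x) = max(0, x) for each element:
ReLU(-0.2) = 0
ReLU(-1.2) = 0
ReLU(-0.3) = 0
ReLU(3.2) = 3.2
ReLU(9.7) = 9.7
ReLU(-3.8) = 0
ReLU(9.4) = 9.4
Active neurons (>0): 3

3


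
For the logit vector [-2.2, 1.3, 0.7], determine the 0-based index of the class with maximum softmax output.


Softmax is a monotonic transformation, so it preserves the argmax.
We need to find the index of the maximum logit.
Index 0: -2.2
Index 1: 1.3
Index 2: 0.7
Maximum logit = 1.3 at index 1

1


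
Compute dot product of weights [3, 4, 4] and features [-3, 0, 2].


Element-wise products:
3 * -3 = -9
4 * 0 = 0
4 * 2 = 8
Sum = -9 + 0 + 8
= -1

-1


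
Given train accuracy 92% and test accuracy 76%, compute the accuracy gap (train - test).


Gap = train_accuracy - test_accuracy
= 92 - 76
= 16%
This gap suggests the model is overfitting.

16


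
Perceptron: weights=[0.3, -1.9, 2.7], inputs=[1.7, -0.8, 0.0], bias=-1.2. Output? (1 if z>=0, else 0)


z = w . x + b
= 0.3*1.7 + -1.9*-0.8 + 2.7*0.0 + -1.2
= 0.51 + 1.52 + 0.0 + -1.2
= 2.03 + -1.2
= 0.83
Since z = 0.83 >= 0, output = 1

1


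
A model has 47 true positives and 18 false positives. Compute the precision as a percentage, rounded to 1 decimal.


Precision = TP / (TP + FP) * 100
= 47 / (47 + 18)
= 47 / 65
= 0.7231
= 72.3%

72.3


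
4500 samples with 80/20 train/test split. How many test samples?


Train samples = 4500 * 80% = 3600
Test samples = 4500 - 3600
= 900

900


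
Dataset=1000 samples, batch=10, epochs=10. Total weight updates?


Iterations per epoch = 1000 / 10 = 100
Total updates = iterations_per_epoch * epochs
= 100 * 10
= 1000

1000


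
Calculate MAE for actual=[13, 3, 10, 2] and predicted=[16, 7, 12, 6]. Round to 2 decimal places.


Absolute errors: [3, 4, 2, 4]
Sum of absolute errors = 13
MAE = 13 / 4 = 3.25

3.25


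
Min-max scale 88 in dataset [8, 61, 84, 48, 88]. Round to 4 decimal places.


Min = 8, Max = 88
Range = 88 - 8 = 80
Scaled = (x - min) / (max - min)
= (88 - 8) / 80
= 80 / 80
= 1.0000

1.0000


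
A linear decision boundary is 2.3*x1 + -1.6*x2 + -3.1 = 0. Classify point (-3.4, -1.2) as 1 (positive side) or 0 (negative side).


Compute 2.3 * -3.4 + -1.6 * -1.2 + -3.1
= -7.82 + 1.92 + -3.1
= -9.0
Since -9.0 < 0, the point is on the negative side.

0


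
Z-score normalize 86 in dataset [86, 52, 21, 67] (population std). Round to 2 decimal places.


Mean = (86 + 52 + 21 + 67) / 4 = 56.5
Variance = sum((x_i - mean)^2) / n = 565.25
Std = sqrt(565.25) = 23.775
Z = (x - mean) / std
= (86 - 56.5) / 23.775
= 29.5 / 23.775
= 1.24

1.24


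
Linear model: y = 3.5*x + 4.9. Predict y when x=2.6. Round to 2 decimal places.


y = 3.5 * 2.6 + (4.9)
= 9.1 + (4.9)
= 14.00

14.00


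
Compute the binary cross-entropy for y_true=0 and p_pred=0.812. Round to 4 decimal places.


For y=0: Loss = -log(1-p)
= -log(1 - 0.812)
= -log(0.188)
= -(-1.6713)
= 1.6713

1.6713


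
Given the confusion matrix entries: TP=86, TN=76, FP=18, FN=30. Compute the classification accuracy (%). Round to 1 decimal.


Accuracy = (TP + TN) / (TP + TN + FP + FN) * 100
= (86 + 76) / (86 + 76 + 18 + 30)
= 162 / 210
= 0.7714
= 77.1%

77.1


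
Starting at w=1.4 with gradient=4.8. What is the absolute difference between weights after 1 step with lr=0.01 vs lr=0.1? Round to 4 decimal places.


With lr=0.01: w_new = 1.4 - 0.01 * 4.8 = 1.352
With lr=0.1: w_new = 1.4 - 0.1 * 4.8 = 0.92
Absolute difference = |1.352 - 0.92|
= 0.4320

0.4320


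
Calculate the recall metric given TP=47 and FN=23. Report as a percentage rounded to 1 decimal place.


Recall = TP / (TP + FN) * 100
= 47 / (47 + 23)
= 47 / 70
= 0.6714
= 67.1%

67.1


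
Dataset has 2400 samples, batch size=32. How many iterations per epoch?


Iterations per epoch = dataset_size / batch_size
= 2400 / 32
= 75

75


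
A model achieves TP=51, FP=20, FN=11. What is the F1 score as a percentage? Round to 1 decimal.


Precision = TP / (TP + FP) = 51 / 71 = 0.7183
Recall = TP / (TP + FN) = 51 / 62 = 0.8226
F1 = 2 * P * R / (P + R)
= 2 * 0.7183 * 0.8226 / (0.7183 + 0.8226)
= 1.1817 / 1.5409
= 0.7669
As percentage: 76.7%

76.7


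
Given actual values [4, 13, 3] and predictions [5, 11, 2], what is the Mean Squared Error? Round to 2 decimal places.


Differences: [-1, 2, 1]
Squared errors: [1, 4, 1]
Sum of squared errors = 6
MSE = 6 / 3 = 2.00

2.00


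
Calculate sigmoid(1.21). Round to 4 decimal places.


sigmoid(z) = 1 / (1 + exp(-z))
exp(-(1.21)) = exp(-1.21) = 0.2982
1 + 0.2982 = 1.2982
1 / 1.2982 = 0.7703

0.7703


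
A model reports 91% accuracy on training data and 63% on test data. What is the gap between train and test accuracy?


Gap = train_accuracy - test_accuracy
= 91 - 63
= 28%
This large gap strongly indicates overfitting.

28


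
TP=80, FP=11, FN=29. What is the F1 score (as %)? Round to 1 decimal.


Precision = TP / (TP + FP) = 80 / 91 = 0.8791
Recall = TP / (TP + FN) = 80 / 109 = 0.7339
F1 = 2 * P * R / (P + R)
= 2 * 0.8791 * 0.7339 / (0.8791 + 0.7339)
= 1.2905 / 1.6131
= 0.8
As percentage: 80.0%

80.0


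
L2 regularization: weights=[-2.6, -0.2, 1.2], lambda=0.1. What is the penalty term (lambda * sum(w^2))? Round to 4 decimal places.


Squaring each weight:
(-2.6)^2 = 6.76
(-0.2)^2 = 0.04
1.2^2 = 1.44
Sum of squares = 8.24
Penalty = 0.1 * 8.24 = 0.8240

0.8240


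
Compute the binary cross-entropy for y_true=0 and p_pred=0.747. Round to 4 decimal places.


For y=0: Loss = -log(1-p)
= -log(1 - 0.747)
= -log(0.253)
= -(-1.3744)
= 1.3744

1.3744


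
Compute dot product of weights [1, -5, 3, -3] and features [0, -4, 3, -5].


Element-wise products:
1 * 0 = 0
-5 * -4 = 20
3 * 3 = 9
-3 * -5 = 15
Sum = 0 + 20 + 9 + 15
= 44

44


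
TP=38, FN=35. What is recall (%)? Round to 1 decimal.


Recall = TP / (TP + FN) * 100
= 38 / (38 + 35)
= 38 / 73
= 0.5205
= 52.1%

52.1


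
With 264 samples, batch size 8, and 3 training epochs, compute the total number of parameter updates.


Iterations per epoch = 264 / 8 = 33
Total updates = iterations_per_epoch * epochs
= 33 * 3
= 99

99


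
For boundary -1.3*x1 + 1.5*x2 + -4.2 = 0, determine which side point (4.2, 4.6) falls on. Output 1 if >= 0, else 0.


Compute -1.3 * 4.2 + 1.5 * 4.6 + -4.2
= -5.46 + 6.9 + -4.2
= -2.76
Since -2.76 < 0, the point is on the negative side.

0


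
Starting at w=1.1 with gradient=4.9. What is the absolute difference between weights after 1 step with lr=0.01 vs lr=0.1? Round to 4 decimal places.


With lr=0.01: w_new = 1.1 - 0.01 * 4.9 = 1.051
With lr=0.1: w_new = 1.1 - 0.1 * 4.9 = 0.61
Absolute difference = |1.051 - 0.61|
= 0.4410

0.4410


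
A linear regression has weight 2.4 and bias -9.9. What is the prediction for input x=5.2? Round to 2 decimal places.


y = 2.4 * 5.2 + (-9.9)
= 12.48 + (-9.9)
= 2.58

2.58


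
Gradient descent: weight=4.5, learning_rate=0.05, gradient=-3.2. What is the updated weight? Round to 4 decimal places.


w_new = w_old - lr * gradient
= 4.5 - 0.05 * -3.2
= 4.5 - (-0.16)
= 4.6600

4.6600


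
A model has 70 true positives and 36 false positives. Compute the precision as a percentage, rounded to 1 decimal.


Precision = TP / (TP + FP) * 100
= 70 / (70 + 36)
= 70 / 106
= 0.6604
= 66.0%

66.0


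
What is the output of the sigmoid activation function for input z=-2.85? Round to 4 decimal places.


sigmoid(z) = 1 / (1 + exp(-z))
exp(-(-2.85)) = exp(2.85) = 17.2878
1 + 17.2878 = 18.2878
1 / 18.2878 = 0.0547

0.0547


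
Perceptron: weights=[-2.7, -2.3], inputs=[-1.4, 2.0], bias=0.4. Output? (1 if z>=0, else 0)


z = w . x + b
= -2.7*-1.4 + -2.3*2.0 + 0.4
= 3.78 + -4.6 + 0.4
= -0.82 + 0.4
= -0.42
Since z = -0.42 < 0, output = 0

0


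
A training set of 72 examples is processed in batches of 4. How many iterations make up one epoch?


Iterations per epoch = dataset_size / batch_size
= 72 / 4
= 18

18


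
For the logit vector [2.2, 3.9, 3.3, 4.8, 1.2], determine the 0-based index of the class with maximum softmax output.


Softmax is a monotonic transformation, so it preserves the argmax.
We need to find the index of the maximum logit.
Index 0: 2.2
Index 1: 3.9
Index 2: 3.3
Index 3: 4.8
Index 4: 1.2
Maximum logit = 4.8 at index 3

3


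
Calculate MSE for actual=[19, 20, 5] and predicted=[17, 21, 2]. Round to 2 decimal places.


Differences: [2, -1, 3]
Squared errors: [4, 1, 9]
Sum of squared errors = 14
MSE = 14 / 3 = 4.67

4.67


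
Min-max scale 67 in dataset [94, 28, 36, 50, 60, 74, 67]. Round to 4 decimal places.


Min = 28, Max = 94
Range = 94 - 28 = 66
Scaled = (x - min) / (max - min)
= (67 - 28) / 66
= 39 / 66
= 0.5909

0.5909


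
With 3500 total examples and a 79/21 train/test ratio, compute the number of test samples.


Train samples = 3500 * 79% = 2765
Test samples = 3500 - 2765
= 735

735


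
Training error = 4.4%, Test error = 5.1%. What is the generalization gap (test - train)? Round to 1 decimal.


Generalization gap = test_error - train_error
= 5.1 - 4.4
= 0.7%
A small gap suggests good generalization.

0.7


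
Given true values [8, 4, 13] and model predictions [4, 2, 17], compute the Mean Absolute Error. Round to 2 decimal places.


Absolute errors: [4, 2, 4]
Sum of absolute errors = 10
MAE = 10 / 3 = 3.33

3.33


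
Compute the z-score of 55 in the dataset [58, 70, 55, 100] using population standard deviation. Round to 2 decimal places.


Mean = (58 + 70 + 55 + 100) / 4 = 70.75
Variance = sum((x_i - mean)^2) / n = 316.6875
Std = sqrt(316.6875) = 17.7957
Z = (x - mean) / std
= (55 - 70.75) / 17.7957
= -15.75 / 17.7957
= -0.89

-0.89


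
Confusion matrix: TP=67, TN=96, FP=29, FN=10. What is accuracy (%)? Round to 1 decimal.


Accuracy = (TP + TN) / (TP + TN + FP + FN) * 100
= (67 + 96) / (67 + 96 + 29 + 10)
= 163 / 202
= 0.8069
= 80.7%

80.7


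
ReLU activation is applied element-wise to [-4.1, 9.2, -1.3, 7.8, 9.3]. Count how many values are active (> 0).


ReLU(x) = max(0, x) for each element:
ReLU(-4.1) = 0
ReLU(9.2) = 9.2
ReLU(-1.3) = 0
ReLU(7.8) = 7.8
ReLU(9.3) = 9.3
Active neurons (>0): 3

3


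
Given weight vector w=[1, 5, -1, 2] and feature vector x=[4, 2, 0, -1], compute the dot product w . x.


Element-wise products:
1 * 4 = 4
5 * 2 = 10
-1 * 0 = 0
2 * -1 = -2
Sum = 4 + 10 + 0 + -2
= 12

12


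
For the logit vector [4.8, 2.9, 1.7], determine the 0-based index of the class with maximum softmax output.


Softmax is a monotonic transformation, so it preserves the argmax.
We need to find the index of the maximum logit.
Index 0: 4.8
Index 1: 2.9
Index 2: 1.7
Maximum logit = 4.8 at index 0

0


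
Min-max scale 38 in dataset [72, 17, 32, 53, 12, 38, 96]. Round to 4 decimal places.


Min = 12, Max = 96
Range = 96 - 12 = 84
Scaled = (x - min) / (max - min)
= (38 - 12) / 84
= 26 / 84
= 0.3095

0.3095


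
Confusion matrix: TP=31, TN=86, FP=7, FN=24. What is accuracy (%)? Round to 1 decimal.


Accuracy = (TP + TN) / (TP + TN + FP + FN) * 100
= (31 + 86) / (31 + 86 + 7 + 24)
= 117 / 148
= 0.7905
= 79.1%

79.1


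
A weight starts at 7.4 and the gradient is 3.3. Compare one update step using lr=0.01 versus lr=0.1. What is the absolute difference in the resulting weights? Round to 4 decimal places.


With lr=0.01: w_new = 7.4 - 0.01 * 3.3 = 7.367
With lr=0.1: w_new = 7.4 - 0.1 * 3.3 = 7.07
Absolute difference = |7.367 - 7.07|
= 0.2970

0.2970


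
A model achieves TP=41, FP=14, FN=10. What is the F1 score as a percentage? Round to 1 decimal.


Precision = TP / (TP + FP) = 41 / 55 = 0.7455
Recall = TP / (TP + FN) = 41 / 51 = 0.8039
F1 = 2 * P * R / (P + R)
= 2 * 0.7455 * 0.8039 / (0.7455 + 0.8039)
= 1.1986 / 1.5494
= 0.7736
As percentage: 77.4%

77.4


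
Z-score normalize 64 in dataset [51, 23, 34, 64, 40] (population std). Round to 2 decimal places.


Mean = (51 + 23 + 34 + 64 + 40) / 5 = 42.4
Variance = sum((x_i - mean)^2) / n = 198.64
Std = sqrt(198.64) = 14.094
Z = (x - mean) / std
= (64 - 42.4) / 14.094
= 21.6 / 14.094
= 1.53

1.53


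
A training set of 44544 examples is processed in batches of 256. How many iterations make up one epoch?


Iterations per epoch = dataset_size / batch_size
= 44544 / 256
= 174

174


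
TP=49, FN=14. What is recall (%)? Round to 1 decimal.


Recall = TP / (TP + FN) * 100
= 49 / (49 + 14)
= 49 / 63
= 0.7778
= 77.8%

77.8


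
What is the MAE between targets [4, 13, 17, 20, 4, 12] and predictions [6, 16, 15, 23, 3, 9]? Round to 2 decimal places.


Absolute errors: [2, 3, 2, 3, 1, 3]
Sum of absolute errors = 14
MAE = 14 / 6 = 2.33

2.33


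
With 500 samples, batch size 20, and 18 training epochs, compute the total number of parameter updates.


Iterations per epoch = 500 / 20 = 25
Total updates = iterations_per_epoch * epochs
= 25 * 18
= 450

450


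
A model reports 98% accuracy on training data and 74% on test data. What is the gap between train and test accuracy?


Gap = train_accuracy - test_accuracy
= 98 - 74
= 24%
This large gap strongly indicates overfitting.

24


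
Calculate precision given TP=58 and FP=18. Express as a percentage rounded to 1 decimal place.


Precision = TP / (TP + FP) * 100
= 58 / (58 + 18)
= 58 / 76
= 0.7632
= 76.3%

76.3


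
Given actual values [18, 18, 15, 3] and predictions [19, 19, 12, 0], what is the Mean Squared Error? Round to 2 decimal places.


Differences: [-1, -1, 3, 3]
Squared errors: [1, 1, 9, 9]
Sum of squared errors = 20
MSE = 20 / 4 = 5.00

5.00


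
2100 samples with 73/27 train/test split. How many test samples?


Train samples = 2100 * 73% = 1533
Test samples = 2100 - 1533
= 567

567


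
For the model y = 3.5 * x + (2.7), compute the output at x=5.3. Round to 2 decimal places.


y = 3.5 * 5.3 + (2.7)
= 18.55 + (2.7)
= 21.25

21.25


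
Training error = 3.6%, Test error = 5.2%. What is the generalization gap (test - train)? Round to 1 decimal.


Generalization gap = test_error - train_error
= 5.2 - 3.6
= 1.6%
A small gap suggests good generalization.

1.6


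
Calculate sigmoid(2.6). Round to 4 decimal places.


sigmoid(z) = 1 / (1 + exp(-z))
exp(-(2.6)) = exp(-2.6) = 0.0743
1 + 0.0743 = 1.0743
1 / 1.0743 = 0.9309

0.9309


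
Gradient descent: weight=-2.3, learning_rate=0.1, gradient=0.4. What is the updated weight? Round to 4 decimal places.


w_new = w_old - lr * gradient
= -2.3 - 0.1 * 0.4
= -2.3 - (0.04)
= -2.3400

-2.3400


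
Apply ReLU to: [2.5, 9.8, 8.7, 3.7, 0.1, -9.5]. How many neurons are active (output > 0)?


ReLU(x) = max(0, x) for each element:
ReLU(2.5) = 2.5
ReLU(9.8) = 9.8
ReLU(8.7) = 8.7
ReLU(3.7) = 3.7
ReLU(0.1) = 0.1
ReLU(-9.5) = 0
Active neurons (>0): 5

5


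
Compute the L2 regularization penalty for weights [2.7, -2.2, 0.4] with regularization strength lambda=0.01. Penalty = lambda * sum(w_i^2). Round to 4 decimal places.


Squaring each weight:
2.7^2 = 7.29
(-2.2)^2 = 4.84
0.4^2 = 0.16
Sum of squares = 12.29
Penalty = 0.01 * 12.29 = 0.1229

0.1229


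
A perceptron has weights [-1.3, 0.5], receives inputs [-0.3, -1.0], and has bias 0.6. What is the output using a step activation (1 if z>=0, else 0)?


z = w . x + b
= -1.3*-0.3 + 0.5*-1.0 + 0.6
= 0.39 + -0.5 + 0.6
= -0.11 + 0.6
= 0.49
Since z = 0.49 >= 0, output = 1

1


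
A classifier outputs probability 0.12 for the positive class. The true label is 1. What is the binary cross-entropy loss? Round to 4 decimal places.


For y=1: Loss = -log(p)
= -log(0.12)
= -(-2.1203)
= 2.1203

2.1203


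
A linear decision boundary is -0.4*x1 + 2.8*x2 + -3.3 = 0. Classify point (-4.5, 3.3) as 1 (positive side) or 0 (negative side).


Compute -0.4 * -4.5 + 2.8 * 3.3 + -3.3
= 1.8 + 9.24 + -3.3
= 7.74
Since 7.74 >= 0, the point is on the positive side.

1


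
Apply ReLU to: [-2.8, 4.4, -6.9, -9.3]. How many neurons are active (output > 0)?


ReLU(x) = max(0, x) for each element:
ReLU(-2.8) = 0
ReLU(4.4) = 4.4
ReLU(-6.9) = 0
ReLU(-9.3) = 0
Active neurons (>0): 1

1


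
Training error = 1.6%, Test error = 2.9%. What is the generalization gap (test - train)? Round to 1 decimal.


Generalization gap = test_error - train_error
= 2.9 - 1.6
= 1.3%
A small gap suggests good generalization.

1.3


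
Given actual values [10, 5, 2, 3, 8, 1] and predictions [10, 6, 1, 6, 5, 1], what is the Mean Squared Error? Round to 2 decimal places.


Differences: [0, -1, 1, -3, 3, 0]
Squared errors: [0, 1, 1, 9, 9, 0]
Sum of squared errors = 20
MSE = 20 / 6 = 3.33

3.33


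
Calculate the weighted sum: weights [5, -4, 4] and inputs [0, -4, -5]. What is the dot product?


Element-wise products:
5 * 0 = 0
-4 * -4 = 16
4 * -5 = -20
Sum = 0 + 16 + -20
= -4

-4


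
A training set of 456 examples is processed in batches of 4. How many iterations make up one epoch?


Iterations per epoch = dataset_size / batch_size
= 456 / 4
= 114

114


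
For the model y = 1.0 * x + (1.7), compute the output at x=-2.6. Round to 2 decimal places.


y = 1.0 * -2.6 + (1.7)
= -2.6 + (1.7)
= -0.90

-0.90


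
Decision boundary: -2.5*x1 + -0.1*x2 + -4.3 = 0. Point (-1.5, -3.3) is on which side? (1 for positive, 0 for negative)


Compute -2.5 * -1.5 + -0.1 * -3.3 + -4.3
= 3.75 + 0.33 + -4.3
= -0.22
Since -0.22 < 0, the point is on the negative side.

0


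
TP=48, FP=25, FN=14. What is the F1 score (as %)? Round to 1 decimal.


Precision = TP / (TP + FP) = 48 / 73 = 0.6575
Recall = TP / (TP + FN) = 48 / 62 = 0.7742
F1 = 2 * P * R / (P + R)
= 2 * 0.6575 * 0.7742 / (0.6575 + 0.7742)
= 1.0181 / 1.4317
= 0.7111
As percentage: 71.1%

71.1


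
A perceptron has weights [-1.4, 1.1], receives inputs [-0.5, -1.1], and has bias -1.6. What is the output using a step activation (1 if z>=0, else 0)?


z = w . x + b
= -1.4*-0.5 + 1.1*-1.1 + -1.6
= 0.7 + -1.21 + -1.6
= -0.51 + -1.6
= -2.11
Since z = -2.11 < 0, output = 0

0


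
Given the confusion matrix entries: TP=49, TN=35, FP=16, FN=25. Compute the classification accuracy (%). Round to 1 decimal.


Accuracy = (TP + TN) / (TP + TN + FP + FN) * 100
= (49 + 35) / (49 + 35 + 16 + 25)
= 84 / 125
= 0.672
= 67.2%

67.2


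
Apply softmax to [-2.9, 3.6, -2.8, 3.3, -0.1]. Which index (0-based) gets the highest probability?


Softmax is a monotonic transformation, so it preserves the argmax.
We need to find the index of the maximum logit.
Index 0: -2.9
Index 1: 3.6
Index 2: -2.8
Index 3: 3.3
Index 4: -0.1
Maximum logit = 3.6 at index 1

1


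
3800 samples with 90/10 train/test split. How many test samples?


Train samples = 3800 * 90% = 3420
Test samples = 3800 - 3420
= 380

380


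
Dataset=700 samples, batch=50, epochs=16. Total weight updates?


Iterations per epoch = 700 / 50 = 14
Total updates = iterations_per_epoch * epochs
= 14 * 16
= 224

224


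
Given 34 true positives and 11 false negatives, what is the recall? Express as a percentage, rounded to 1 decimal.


Recall = TP / (TP + FN) * 100
= 34 / (34 + 11)
= 34 / 45
= 0.7556
= 75.6%

75.6


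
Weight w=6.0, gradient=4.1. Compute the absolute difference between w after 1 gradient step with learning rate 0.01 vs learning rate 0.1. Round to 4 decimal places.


With lr=0.01: w_new = 6.0 - 0.01 * 4.1 = 5.959
With lr=0.1: w_new = 6.0 - 0.1 * 4.1 = 5.59
Absolute difference = |5.959 - 5.59|
= 0.3690

0.3690


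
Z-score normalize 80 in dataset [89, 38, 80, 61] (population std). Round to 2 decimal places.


Mean = (89 + 38 + 80 + 61) / 4 = 67.0
Variance = sum((x_i - mean)^2) / n = 382.5
Std = sqrt(382.5) = 19.5576
Z = (x - mean) / std
= (80 - 67.0) / 19.5576
= 13.0 / 19.5576
= 0.66

0.66


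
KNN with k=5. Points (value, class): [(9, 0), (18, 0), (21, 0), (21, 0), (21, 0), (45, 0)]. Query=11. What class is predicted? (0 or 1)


Distances from query 11:
Point 9 (class 0): distance = 2
Point 18 (class 0): distance = 7
Point 21 (class 0): distance = 10
Point 21 (class 0): distance = 10
Point 21 (class 0): distance = 10
K=5 nearest neighbors: classes = [0, 0, 0, 0, 0]
Votes for class 1: 0 / 5
Majority vote => class 0

0


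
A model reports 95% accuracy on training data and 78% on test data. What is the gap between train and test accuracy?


Gap = train_accuracy - test_accuracy
= 95 - 78
= 17%
This gap suggests the model is overfitting.

17


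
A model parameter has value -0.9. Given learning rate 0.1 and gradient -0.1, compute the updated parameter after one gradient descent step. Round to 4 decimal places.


w_new = w_old - lr * gradient
= -0.9 - 0.1 * -0.1
= -0.9 - (-0.01)
= -0.8900

-0.8900


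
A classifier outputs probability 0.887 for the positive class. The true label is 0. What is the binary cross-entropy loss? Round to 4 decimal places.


For y=0: Loss = -log(1-p)
= -log(1 - 0.887)
= -log(0.113)
= -(-2.1804)
= 2.1804

2.1804


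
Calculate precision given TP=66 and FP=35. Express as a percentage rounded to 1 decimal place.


Precision = TP / (TP + FP) * 100
= 66 / (66 + 35)
= 66 / 101
= 0.6535
= 65.3%

65.3


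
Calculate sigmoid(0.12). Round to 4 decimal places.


sigmoid(z) = 1 / (1 + exp(-z))
exp(-(0.12)) = exp(-0.12) = 0.8869
1 + 0.8869 = 1.8869
1 / 1.8869 = 0.5300

0.5300


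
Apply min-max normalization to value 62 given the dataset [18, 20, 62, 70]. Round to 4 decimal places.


Min = 18, Max = 70
Range = 70 - 18 = 52
Scaled = (x - min) / (max - min)
= (62 - 18) / 52
= 44 / 52
= 0.8462

0.8462


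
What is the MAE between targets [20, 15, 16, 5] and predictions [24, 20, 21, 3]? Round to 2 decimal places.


Absolute errors: [4, 5, 5, 2]
Sum of absolute errors = 16
MAE = 16 / 4 = 4.00

4.00


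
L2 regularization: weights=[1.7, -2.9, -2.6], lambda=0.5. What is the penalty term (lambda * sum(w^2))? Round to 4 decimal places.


Squaring each weight:
1.7^2 = 2.89
(-2.9)^2 = 8.41
(-2.6)^2 = 6.76
Sum of squares = 18.06
Penalty = 0.5 * 18.06 = 9.0300

9.0300


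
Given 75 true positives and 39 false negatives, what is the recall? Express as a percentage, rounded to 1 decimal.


Recall = TP / (TP + FN) * 100
= 75 / (75 + 39)
= 75 / 114
= 0.6579
= 65.8%

65.8


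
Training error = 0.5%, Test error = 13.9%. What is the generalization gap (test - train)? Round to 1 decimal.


Generalization gap = test_error - train_error
= 13.9 - 0.5
= 13.4%
A large gap suggests overfitting.

13.4


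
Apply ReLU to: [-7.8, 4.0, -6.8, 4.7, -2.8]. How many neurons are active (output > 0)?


ReLU(x) = max(0, x) for each element:
ReLU(-7.8) = 0
ReLU(4.0) = 4.0
ReLU(-6.8) = 0
ReLU(4.7) = 4.7
ReLU(-2.8) = 0
Active neurons (>0): 2

2


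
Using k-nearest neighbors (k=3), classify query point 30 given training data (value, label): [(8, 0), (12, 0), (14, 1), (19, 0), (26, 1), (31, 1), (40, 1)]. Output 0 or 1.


Distances from query 30:
Point 31 (class 1): distance = 1
Point 26 (class 1): distance = 4
Point 40 (class 1): distance = 10
K=3 nearest neighbors: classes = [1, 1, 1]
Votes for class 1: 3 / 3
Majority vote => class 1

1


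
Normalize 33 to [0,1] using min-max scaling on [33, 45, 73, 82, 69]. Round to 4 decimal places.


Min = 33, Max = 82
Range = 82 - 33 = 49
Scaled = (x - min) / (max - min)
= (33 - 33) / 49
= 0 / 49
= 0.0000

0.0000


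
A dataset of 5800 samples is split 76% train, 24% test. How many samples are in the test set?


Train samples = 5800 * 76% = 4408
Test samples = 5800 - 4408
= 1392

1392


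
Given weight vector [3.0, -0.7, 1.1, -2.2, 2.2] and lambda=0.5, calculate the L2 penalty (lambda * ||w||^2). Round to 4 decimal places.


Squaring each weight:
3.0^2 = 9.0
(-0.7)^2 = 0.49
1.1^2 = 1.21
(-2.2)^2 = 4.84
2.2^2 = 4.84
Sum of squares = 20.38
Penalty = 0.5 * 20.38 = 10.1900

10.1900


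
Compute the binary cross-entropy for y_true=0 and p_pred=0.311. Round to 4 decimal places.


For y=0: Loss = -log(1-p)
= -log(1 - 0.311)
= -log(0.689)
= -(-0.3725)
= 0.3725

0.3725


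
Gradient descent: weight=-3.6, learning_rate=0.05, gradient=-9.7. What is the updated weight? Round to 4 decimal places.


w_new = w_old - lr * gradient
= -3.6 - 0.05 * -9.7
= -3.6 - (-0.485)
= -3.1150

-3.1150


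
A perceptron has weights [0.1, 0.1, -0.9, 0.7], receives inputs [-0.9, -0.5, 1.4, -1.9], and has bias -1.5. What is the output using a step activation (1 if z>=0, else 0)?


z = w . x + b
= 0.1*-0.9 + 0.1*-0.5 + -0.9*1.4 + 0.7*-1.9 + -1.5
= -0.09 + -0.05 + -1.26 + -1.33 + -1.5
= -2.73 + -1.5
= -4.23
Since z = -4.23 < 0, output = 0

0


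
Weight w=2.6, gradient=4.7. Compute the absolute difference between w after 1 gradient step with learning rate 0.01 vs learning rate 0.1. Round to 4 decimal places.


With lr=0.01: w_new = 2.6 - 0.01 * 4.7 = 2.553
With lr=0.1: w_new = 2.6 - 0.1 * 4.7 = 2.13
Absolute difference = |2.553 - 2.13|
= 0.4230

0.4230


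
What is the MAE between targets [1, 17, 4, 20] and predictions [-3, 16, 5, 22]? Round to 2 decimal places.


Absolute errors: [4, 1, 1, 2]
Sum of absolute errors = 8
MAE = 8 / 4 = 2.00

2.00


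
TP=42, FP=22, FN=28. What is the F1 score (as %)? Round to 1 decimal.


Precision = TP / (TP + FP) = 42 / 64 = 0.6562
Recall = TP / (TP + FN) = 42 / 70 = 0.6
F1 = 2 * P * R / (P + R)
= 2 * 0.6562 * 0.6 / (0.6562 + 0.6)
= 0.7875 / 1.2563
= 0.6269
As percentage: 62.7%

62.7


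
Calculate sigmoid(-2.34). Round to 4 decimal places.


sigmoid(z) = 1 / (1 + exp(-z))
exp(-(-2.34)) = exp(2.34) = 10.3812
1 + 10.3812 = 11.3812
1 / 11.3812 = 0.0879

0.0879


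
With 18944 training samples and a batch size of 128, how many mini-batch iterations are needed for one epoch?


Iterations per epoch = dataset_size / batch_size
= 18944 / 128
= 148

148


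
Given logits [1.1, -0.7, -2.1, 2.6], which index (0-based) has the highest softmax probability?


Softmax is a monotonic transformation, so it preserves the argmax.
We need to find the index of the maximum logit.
Index 0: 1.1
Index 1: -0.7
Index 2: -2.1
Index 3: 2.6
Maximum logit = 2.6 at index 3

3


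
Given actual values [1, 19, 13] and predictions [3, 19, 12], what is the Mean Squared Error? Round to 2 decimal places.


Differences: [-2, 0, 1]
Squared errors: [4, 0, 1]
Sum of squared errors = 5
MSE = 5 / 3 = 1.67

1.67


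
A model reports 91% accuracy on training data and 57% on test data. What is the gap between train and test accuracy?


Gap = train_accuracy - test_accuracy
= 91 - 57
= 34%
This large gap strongly indicates overfitting.

34


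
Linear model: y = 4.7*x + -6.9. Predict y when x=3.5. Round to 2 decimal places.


y = 4.7 * 3.5 + (-6.9)
= 16.45 + (-6.9)
= 9.55

9.55


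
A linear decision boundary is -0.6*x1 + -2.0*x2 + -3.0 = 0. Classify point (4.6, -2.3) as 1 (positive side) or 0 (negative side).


Compute -0.6 * 4.6 + -2.0 * -2.3 + -3.0
= -2.76 + 4.6 + -3.0
= -1.16
Since -1.16 < 0, the point is on the negative side.

0


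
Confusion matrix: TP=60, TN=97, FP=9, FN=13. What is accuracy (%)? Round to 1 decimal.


Accuracy = (TP + TN) / (TP + TN + FP + FN) * 100
= (60 + 97) / (60 + 97 + 9 + 13)
= 157 / 179
= 0.8771
= 87.7%

87.7


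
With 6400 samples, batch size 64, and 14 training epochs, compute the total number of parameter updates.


Iterations per epoch = 6400 / 64 = 100
Total updates = iterations_per_epoch * epochs
= 100 * 14
= 1400

1400


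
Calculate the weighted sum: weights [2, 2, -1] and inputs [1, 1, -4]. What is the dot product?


Element-wise products:
2 * 1 = 2
2 * 1 = 2
-1 * -4 = 4
Sum = 2 + 2 + 4
= 8

8


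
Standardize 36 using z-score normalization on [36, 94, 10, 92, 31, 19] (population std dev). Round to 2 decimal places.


Mean = (36 + 94 + 10 + 92 + 31 + 19) / 6 = 47.0
Variance = sum((x_i - mean)^2) / n = 1127.3333
Std = sqrt(1127.3333) = 33.5758
Z = (x - mean) / std
= (36 - 47.0) / 33.5758
= -11.0 / 33.5758
= -0.33

-0.33


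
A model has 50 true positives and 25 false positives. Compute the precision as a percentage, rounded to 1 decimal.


Precision = TP / (TP + FP) * 100
= 50 / (50 + 25)
= 50 / 75
= 0.6667
= 66.7%

66.7


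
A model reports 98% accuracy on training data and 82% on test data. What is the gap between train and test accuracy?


Gap = train_accuracy - test_accuracy
= 98 - 82
= 16%
This gap suggests the model is overfitting.

16


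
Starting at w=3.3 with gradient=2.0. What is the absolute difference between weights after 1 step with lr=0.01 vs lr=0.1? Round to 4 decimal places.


With lr=0.01: w_new = 3.3 - 0.01 * 2.0 = 3.28
With lr=0.1: w_new = 3.3 - 0.1 * 2.0 = 3.1
Absolute difference = |3.28 - 3.1|
= 0.1800

0.1800


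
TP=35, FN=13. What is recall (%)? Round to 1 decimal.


Recall = TP / (TP + FN) * 100
= 35 / (35 + 13)
= 35 / 48
= 0.7292
= 72.9%

72.9


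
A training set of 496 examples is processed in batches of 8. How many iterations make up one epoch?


Iterations per epoch = dataset_size / batch_size
= 496 / 8
= 62

62


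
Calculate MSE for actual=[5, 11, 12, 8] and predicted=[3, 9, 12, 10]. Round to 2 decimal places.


Differences: [2, 2, 0, -2]
Squared errors: [4, 4, 0, 4]
Sum of squared errors = 12
MSE = 12 / 4 = 3.00

3.00


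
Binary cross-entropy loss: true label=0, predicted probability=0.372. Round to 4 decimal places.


For y=0: Loss = -log(1-p)
= -log(1 - 0.372)
= -log(0.628)
= -(-0.4652)
= 0.4652

0.4652


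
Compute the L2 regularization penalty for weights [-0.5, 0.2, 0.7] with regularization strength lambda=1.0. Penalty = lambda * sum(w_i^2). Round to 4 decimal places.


Squaring each weight:
(-0.5)^2 = 0.25
0.2^2 = 0.04
0.7^2 = 0.49
Sum of squares = 0.78
Penalty = 1.0 * 0.78 = 0.7800

0.7800


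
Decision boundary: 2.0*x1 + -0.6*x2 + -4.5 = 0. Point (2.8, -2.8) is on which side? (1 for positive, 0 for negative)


Compute 2.0 * 2.8 + -0.6 * -2.8 + -4.5
= 5.6 + 1.68 + -4.5
= 2.78
Since 2.78 >= 0, the point is on the positive side.

1


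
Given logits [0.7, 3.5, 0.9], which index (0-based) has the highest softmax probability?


Softmax is a monotonic transformation, so it preserves the argmax.
We need to find the index of the maximum logit.
Index 0: 0.7
Index 1: 3.5
Index 2: 0.9
Maximum logit = 3.5 at index 1

1


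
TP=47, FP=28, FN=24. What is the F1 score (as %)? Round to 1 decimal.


Precision = TP / (TP + FP) = 47 / 75 = 0.6267
Recall = TP / (TP + FN) = 47 / 71 = 0.662
F1 = 2 * P * R / (P + R)
= 2 * 0.6267 * 0.662 / (0.6267 + 0.662)
= 0.8297 / 1.2886
= 0.6438
As percentage: 64.4%

64.4


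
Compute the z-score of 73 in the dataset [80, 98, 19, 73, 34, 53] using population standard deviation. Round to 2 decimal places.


Mean = (80 + 98 + 19 + 73 + 34 + 53) / 6 = 59.5
Variance = sum((x_i - mean)^2) / n = 736.25
Std = sqrt(736.25) = 27.1339
Z = (x - mean) / std
= (73 - 59.5) / 27.1339
= 13.5 / 27.1339
= 0.50

0.50


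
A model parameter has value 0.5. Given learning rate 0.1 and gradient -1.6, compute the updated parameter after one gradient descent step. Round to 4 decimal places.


w_new = w_old - lr * gradient
= 0.5 - 0.1 * -1.6
= 0.5 - (-0.16)
= 0.6600

0.6600


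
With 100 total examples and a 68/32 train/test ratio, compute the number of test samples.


Train samples = 100 * 68% = 68
Test samples = 100 - 68
= 32

32


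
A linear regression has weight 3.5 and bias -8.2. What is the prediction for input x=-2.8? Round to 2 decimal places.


y = 3.5 * -2.8 + (-8.2)
= -9.8 + (-8.2)
= -18.00

-18.00


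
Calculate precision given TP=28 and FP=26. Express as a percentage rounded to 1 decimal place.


Precision = TP / (TP + FP) * 100
= 28 / (28 + 26)
= 28 / 54
= 0.5185
= 51.9%

51.9


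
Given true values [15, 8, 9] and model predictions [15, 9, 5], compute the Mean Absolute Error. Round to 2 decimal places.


Absolute errors: [0, 1, 4]
Sum of absolute errors = 5
MAE = 5 / 3 = 1.67

1.67


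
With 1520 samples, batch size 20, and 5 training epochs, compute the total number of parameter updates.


Iterations per epoch = 1520 / 20 = 76
Total updates = iterations_per_epoch * epochs
= 76 * 5
= 380

380


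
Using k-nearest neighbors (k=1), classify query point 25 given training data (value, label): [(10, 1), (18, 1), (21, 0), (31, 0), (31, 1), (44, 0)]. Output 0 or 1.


Distances from query 25:
Point 21 (class 0): distance = 4
K=1 nearest neighbors: classes = [0]
Votes for class 1: 0 / 1
Majority vote => class 0

0


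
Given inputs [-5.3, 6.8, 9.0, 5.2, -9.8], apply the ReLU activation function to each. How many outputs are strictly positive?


ReLU(x) = max(0, x) for each element:
ReLU(-5.3) = 0
ReLU(6.8) = 6.8
ReLU(9.0) = 9.0
ReLU(5.2) = 5.2
ReLU(-9.8) = 0
Active neurons (>0): 3

3


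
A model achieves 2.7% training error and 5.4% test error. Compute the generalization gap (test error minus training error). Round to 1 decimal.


Generalization gap = test_error - train_error
= 5.4 - 2.7
= 2.7%
A moderate gap.

2.7


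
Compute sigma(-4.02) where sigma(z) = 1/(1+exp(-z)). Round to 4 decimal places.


sigmoid(z) = 1 / (1 + exp(-z))
exp(-(-4.02)) = exp(4.02) = 55.7011
1 + 55.7011 = 56.7011
1 / 56.7011 = 0.0176

0.0176


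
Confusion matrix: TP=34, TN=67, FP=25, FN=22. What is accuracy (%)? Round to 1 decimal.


Accuracy = (TP + TN) / (TP + TN + FP + FN) * 100
= (34 + 67) / (34 + 67 + 25 + 22)
= 101 / 148
= 0.6824
= 68.2%

68.2


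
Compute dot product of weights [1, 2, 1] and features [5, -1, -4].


Element-wise products:
1 * 5 = 5
2 * -1 = -2
1 * -4 = -4
Sum = 5 + -2 + -4
= -1

-1


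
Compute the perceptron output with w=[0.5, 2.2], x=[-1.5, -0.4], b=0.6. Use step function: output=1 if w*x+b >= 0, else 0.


z = w . x + b
= 0.5*-1.5 + 2.2*-0.4 + 0.6
= -0.75 + -0.88 + 0.6
= -1.63 + 0.6
= -1.03
Since z = -1.03 < 0, output = 0

0


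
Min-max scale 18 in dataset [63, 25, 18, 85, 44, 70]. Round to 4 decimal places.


Min = 18, Max = 85
Range = 85 - 18 = 67
Scaled = (x - min) / (max - min)
= (18 - 18) / 67
= 0 / 67
= 0.0000

0.0000


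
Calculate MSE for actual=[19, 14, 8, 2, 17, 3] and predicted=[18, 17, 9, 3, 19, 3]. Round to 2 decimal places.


Differences: [1, -3, -1, -1, -2, 0]
Squared errors: [1, 9, 1, 1, 4, 0]
Sum of squared errors = 16
MSE = 16 / 6 = 2.67

2.67


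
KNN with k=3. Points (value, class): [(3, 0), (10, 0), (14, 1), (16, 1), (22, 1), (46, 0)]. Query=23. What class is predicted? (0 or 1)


Distances from query 23:
Point 22 (class 1): distance = 1
Point 16 (class 1): distance = 7
Point 14 (class 1): distance = 9
K=3 nearest neighbors: classes = [1, 1, 1]
Votes for class 1: 3 / 3
Majority vote => class 1

1


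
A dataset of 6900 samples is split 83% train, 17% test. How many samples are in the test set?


Train samples = 6900 * 83% = 5727
Test samples = 6900 - 5727
= 1173

1173


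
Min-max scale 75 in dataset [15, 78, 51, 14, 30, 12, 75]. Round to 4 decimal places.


Min = 12, Max = 78
Range = 78 - 12 = 66
Scaled = (x - min) / (max - min)
= (75 - 12) / 66
= 63 / 66
= 0.9545

0.9545


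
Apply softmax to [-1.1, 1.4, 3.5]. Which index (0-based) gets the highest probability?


Softmax is a monotonic transformation, so it preserves the argmax.
We need to find the index of the maximum logit.
Index 0: -1.1
Index 1: 1.4
Index 2: 3.5
Maximum logit = 3.5 at index 2

2


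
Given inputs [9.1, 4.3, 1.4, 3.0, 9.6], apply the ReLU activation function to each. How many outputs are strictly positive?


ReLU(x) = max(0, x) for each element:
ReLU(9.1) = 9.1
ReLU(4.3) = 4.3
ReLU(1.4) = 1.4
ReLU(3.0) = 3.0
ReLU(9.6) = 9.6
Active neurons (>0): 5

5


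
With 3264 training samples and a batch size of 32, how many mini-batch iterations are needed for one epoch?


Iterations per epoch = dataset_size / batch_size
= 3264 / 32
= 102

102


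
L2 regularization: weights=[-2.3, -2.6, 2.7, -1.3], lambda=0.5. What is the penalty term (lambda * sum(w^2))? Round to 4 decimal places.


Squaring each weight:
(-2.3)^2 = 5.29
(-2.6)^2 = 6.76
2.7^2 = 7.29
(-1.3)^2 = 1.69
Sum of squares = 21.03
Penalty = 0.5 * 21.03 = 10.5150

10.5150


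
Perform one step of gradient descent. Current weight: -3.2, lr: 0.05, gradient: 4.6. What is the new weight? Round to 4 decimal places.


w_new = w_old - lr * gradient
= -3.2 - 0.05 * 4.6
= -3.2 - (0.23)
= -3.4300

-3.4300


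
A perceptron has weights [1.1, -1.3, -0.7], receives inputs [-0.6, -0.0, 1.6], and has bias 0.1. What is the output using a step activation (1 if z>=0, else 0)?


z = w . x + b
= 1.1*-0.6 + -1.3*-0.0 + -0.7*1.6 + 0.1
= -0.66 + 0.0 + -1.12 + 0.1
= -1.78 + 0.1
= -1.68
Since z = -1.68 < 0, output = 0

0


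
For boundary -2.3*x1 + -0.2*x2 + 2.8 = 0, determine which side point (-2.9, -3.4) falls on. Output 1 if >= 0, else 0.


Compute -2.3 * -2.9 + -0.2 * -3.4 + 2.8
= 6.67 + 0.68 + 2.8
= 10.15
Since 10.15 >= 0, the point is on the positive side.

1


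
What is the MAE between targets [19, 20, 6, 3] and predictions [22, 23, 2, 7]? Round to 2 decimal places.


Absolute errors: [3, 3, 4, 4]
Sum of absolute errors = 14
MAE = 14 / 4 = 3.50

3.50


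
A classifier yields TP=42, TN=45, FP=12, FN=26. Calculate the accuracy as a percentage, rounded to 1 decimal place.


Accuracy = (TP + TN) / (TP + TN + FP + FN) * 100
= (42 + 45) / (42 + 45 + 12 + 26)
= 87 / 125
= 0.696
= 69.6%

69.6


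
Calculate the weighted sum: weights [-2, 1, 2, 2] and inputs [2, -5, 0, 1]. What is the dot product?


Element-wise products:
-2 * 2 = -4
1 * -5 = -5
2 * 0 = 0
2 * 1 = 2
Sum = -4 + -5 + 0 + 2
= -7

-7


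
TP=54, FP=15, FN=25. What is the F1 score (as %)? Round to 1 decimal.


Precision = TP / (TP + FP) = 54 / 69 = 0.7826
Recall = TP / (TP + FN) = 54 / 79 = 0.6835
F1 = 2 * P * R / (P + R)
= 2 * 0.7826 * 0.6835 / (0.7826 + 0.6835)
= 1.0699 / 1.4662
= 0.7297
As percentage: 73.0%

73.0


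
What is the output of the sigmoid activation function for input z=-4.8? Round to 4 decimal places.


sigmoid(z) = 1 / (1 + exp(-z))
exp(-(-4.8)) = exp(4.8) = 121.5104
1 + 121.5104 = 122.5104
1 / 122.5104 = 0.0082

0.0082


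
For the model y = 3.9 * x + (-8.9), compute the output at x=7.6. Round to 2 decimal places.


y = 3.9 * 7.6 + (-8.9)
= 29.64 + (-8.9)
= 20.74

20.74


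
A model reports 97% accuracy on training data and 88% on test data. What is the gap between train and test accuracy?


Gap = train_accuracy - test_accuracy
= 97 - 88
= 9%
This moderate gap may indicate mild overfitting.

9


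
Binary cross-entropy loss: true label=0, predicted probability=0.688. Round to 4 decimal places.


For y=0: Loss = -log(1-p)
= -log(1 - 0.688)
= -log(0.312)
= -(-1.1648)
= 1.1648

1.1648


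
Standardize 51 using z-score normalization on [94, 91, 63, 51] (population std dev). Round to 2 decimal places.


Mean = (94 + 91 + 63 + 51) / 4 = 74.75
Variance = sum((x_i - mean)^2) / n = 334.1875
Std = sqrt(334.1875) = 18.2808
Z = (x - mean) / std
= (51 - 74.75) / 18.2808
= -23.75 / 18.2808
= -1.30

-1.30


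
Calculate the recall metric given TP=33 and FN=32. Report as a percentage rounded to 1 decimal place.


Recall = TP / (TP + FN) * 100
= 33 / (33 + 32)
= 33 / 65
= 0.5077
= 50.8%

50.8


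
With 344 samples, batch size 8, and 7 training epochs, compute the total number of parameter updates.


Iterations per epoch = 344 / 8 = 43
Total updates = iterations_per_epoch * epochs
= 43 * 7
= 301

301


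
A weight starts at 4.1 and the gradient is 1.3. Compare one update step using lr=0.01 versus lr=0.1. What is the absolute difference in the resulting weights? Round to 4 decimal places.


With lr=0.01: w_new = 4.1 - 0.01 * 1.3 = 4.087
With lr=0.1: w_new = 4.1 - 0.1 * 1.3 = 3.97
Absolute difference = |4.087 - 3.97|
= 0.1170

0.1170
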